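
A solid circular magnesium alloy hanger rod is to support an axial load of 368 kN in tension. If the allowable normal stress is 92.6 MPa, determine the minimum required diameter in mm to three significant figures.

71.1 mm

Required area A ≥ P/σ_allow = 368000/92.6 = 3974 mm².
For a solid circular section, d ≥ √(4A/π) = 71.13 mm.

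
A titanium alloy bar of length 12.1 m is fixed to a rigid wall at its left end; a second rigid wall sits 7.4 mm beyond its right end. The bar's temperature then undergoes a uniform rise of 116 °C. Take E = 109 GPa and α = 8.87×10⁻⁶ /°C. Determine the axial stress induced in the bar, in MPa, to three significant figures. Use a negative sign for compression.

Free thermal expansion αLΔT = 8.87e-6 · 12100 · 116 = 12.45 mm.
The walls engage after the gap closes; constrained expansion = 12.45 − 7.4 = 5.05 mm.
The walls impose strain ε = −(5.05)/12100 = -4.1735e-04; σ = Eε = 109000 · -4.1735e-04 = -45.49 MPa.

-45.5 MPa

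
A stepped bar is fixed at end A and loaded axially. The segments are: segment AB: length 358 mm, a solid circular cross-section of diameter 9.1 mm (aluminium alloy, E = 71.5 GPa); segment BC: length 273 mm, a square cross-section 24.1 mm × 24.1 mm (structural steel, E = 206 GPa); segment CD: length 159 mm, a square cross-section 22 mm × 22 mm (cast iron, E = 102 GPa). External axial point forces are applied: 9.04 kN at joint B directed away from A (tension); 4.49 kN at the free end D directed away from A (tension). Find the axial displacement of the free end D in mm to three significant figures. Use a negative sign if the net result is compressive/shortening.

1.07 mm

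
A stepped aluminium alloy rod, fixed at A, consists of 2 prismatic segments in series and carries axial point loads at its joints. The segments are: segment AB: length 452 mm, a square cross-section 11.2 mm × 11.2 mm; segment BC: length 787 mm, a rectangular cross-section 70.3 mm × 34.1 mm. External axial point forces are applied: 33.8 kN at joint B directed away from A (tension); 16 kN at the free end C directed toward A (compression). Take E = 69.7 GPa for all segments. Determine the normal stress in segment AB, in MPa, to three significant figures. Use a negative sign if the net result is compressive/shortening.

Internal axial forces (sectioning from the free end, tension +): N_BC = -16 kN, N_AB = 17.8 kN.
A_AB = 125.4 mm².
σ_AB = N_AB/A_AB = 17800/125.4 = 141.9 MPa.

142 MPa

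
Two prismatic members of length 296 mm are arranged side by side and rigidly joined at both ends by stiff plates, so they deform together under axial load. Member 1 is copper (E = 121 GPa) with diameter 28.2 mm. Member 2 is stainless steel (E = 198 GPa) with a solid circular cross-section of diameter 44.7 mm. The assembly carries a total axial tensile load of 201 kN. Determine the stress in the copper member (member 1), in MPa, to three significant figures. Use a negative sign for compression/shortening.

A_1 = 624.6 mm².
A_2 = 1569 mm².
Equal strain + equilibrium ⇒ each member carries load in proportion to AE: A₁E₁ = 75570000 N, A₂E₂ = 310700000 N, ΣAE = 386300000 N.
σ₁ = P·E₁/ΣAE = 201000·121000/386300000 = 62.96 MPa.

63.0 MPa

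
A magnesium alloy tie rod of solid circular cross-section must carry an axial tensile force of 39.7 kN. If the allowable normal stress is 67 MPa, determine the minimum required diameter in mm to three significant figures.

27.5 mm

Required area A ≥ P/σ_allow = 39700/67 = 592.5 mm².
For a solid circular section, d ≥ √(4A/π) = 27.47 mm.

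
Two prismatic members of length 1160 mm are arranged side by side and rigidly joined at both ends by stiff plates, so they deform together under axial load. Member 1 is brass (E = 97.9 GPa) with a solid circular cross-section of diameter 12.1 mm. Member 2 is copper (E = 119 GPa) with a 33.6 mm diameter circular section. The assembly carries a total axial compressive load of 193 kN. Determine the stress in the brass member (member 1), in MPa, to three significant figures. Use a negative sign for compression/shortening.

A_1 = 115 mm².
A_2 = 886.7 mm².
Equal strain + equilibrium ⇒ each member carries load in proportion to AE: A₁E₁ = 11260000 N, A₂E₂ = 105500000 N, ΣAE = 116800000 N.
σ₁ = P·E₁/ΣAE = -193000·97900/116800000 = -161.8 MPa.

-162 MPa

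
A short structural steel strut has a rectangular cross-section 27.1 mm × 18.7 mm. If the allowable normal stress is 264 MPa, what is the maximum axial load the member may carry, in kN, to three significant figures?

134 kN

A = 506.8 mm².
P_max = σ_allow · A = 264 · 506.8 = 133800 N = 133.8 kN.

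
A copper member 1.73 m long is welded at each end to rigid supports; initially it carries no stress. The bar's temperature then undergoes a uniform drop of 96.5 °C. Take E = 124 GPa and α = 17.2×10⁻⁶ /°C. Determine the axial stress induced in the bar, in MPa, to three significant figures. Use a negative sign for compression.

Free thermal expansion αLΔT = 17.2e-6 · 1730 · -96.5 = -2.871 mm.
The walls impose strain ε = −(-2.871)/1730 = 1.6598e-03; σ = Eε = 124000 · 1.6598e-03 = 205.8 MPa.

206 MPa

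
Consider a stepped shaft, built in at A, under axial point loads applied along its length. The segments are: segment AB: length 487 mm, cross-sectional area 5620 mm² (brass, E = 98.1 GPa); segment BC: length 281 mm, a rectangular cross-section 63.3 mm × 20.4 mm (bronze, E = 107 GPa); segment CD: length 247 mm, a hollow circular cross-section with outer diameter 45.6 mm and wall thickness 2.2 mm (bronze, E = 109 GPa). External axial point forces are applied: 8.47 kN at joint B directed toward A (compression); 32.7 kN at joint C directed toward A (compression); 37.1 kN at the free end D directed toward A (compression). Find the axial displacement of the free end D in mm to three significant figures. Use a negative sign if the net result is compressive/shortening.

Internal axial forces (sectioning from the free end, tension +): N_CD = -37.1 kN, N_BC = -69.8 kN, N_AB = -78.27 kN.
A_BC = 1291 mm².
A_CD = 300 mm².
δ_AB = -78270·487/(5620·98100) = -0.06914 mm
δ_BC = -69800·281/(1291·107000) = -0.142 mm
δ_CD = -37100·247/(300·109000) = -0.2803 mm
δ = Σδ_i = -0.4914 mm.

-0.491 mm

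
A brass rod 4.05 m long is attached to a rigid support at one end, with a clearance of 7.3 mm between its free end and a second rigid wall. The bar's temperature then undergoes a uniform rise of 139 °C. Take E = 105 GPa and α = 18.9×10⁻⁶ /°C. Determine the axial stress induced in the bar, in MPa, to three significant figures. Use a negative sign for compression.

Free thermal expansion αLΔT = 18.9e-6 · 4050 · 139 = 10.64 mm.
The walls engage after the gap closes; constrained expansion = 10.64 − 7.3 = 3.34 mm.
The walls impose strain ε = −(3.34)/4050 = -8.2463e-04; σ = Eε = 105000 · -8.2463e-04 = -86.59 MPa.

-86.6 MPa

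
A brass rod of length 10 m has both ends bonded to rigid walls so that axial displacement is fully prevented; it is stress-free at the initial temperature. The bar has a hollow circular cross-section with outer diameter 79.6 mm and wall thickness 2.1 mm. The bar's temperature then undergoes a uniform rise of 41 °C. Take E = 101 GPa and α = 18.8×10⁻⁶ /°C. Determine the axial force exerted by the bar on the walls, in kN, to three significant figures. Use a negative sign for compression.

-39.8 kN

Free thermal expansion αLΔT = 18.8e-6 · 10000 · 41 = 7.708 mm.
The walls impose strain ε = −(7.708)/10000 = -7.7080e-04; σ = Eε = 101000 · -7.7080e-04 = -77.85 MPa.
Wall reaction R = σ·A = -77.85·511.3 = -39800 N = -39.8 kN.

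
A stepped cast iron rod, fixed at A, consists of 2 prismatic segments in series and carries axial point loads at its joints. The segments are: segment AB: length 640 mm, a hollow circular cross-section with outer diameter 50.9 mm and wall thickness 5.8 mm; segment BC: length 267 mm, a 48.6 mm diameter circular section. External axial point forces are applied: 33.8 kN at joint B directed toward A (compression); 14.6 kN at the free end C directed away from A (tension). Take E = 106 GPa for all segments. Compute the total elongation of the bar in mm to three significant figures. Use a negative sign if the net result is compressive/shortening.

Internal axial forces (sectioning from the free end, tension +): N_BC = 14.6 kN, N_AB = -19.2 kN.
A_AB = 821.8 mm².
A_BC = 1855 mm².
δ_AB = -19200·640/(821.8·106000) = -0.1411 mm
δ_BC = 14600·267/(1855·106000) = 0.01982 mm
δ = Σδ_i = -0.1212 mm.

-0.121 mm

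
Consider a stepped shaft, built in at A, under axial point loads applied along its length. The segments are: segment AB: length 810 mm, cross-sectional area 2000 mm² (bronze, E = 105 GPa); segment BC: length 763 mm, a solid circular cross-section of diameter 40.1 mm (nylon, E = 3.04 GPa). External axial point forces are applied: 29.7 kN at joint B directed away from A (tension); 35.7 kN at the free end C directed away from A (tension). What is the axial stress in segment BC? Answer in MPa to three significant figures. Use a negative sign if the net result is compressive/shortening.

Internal axial forces (sectioning from the free end, tension +): N_BC = 35.7 kN, N_AB = 65.4 kN.
A_BC = 1263 mm².
σ_BC = N_BC/A_BC = 35700/1263 = 28.27 MPa.

28.3 MPa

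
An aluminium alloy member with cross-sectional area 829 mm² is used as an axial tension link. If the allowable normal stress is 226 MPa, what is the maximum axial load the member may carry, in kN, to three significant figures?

P_max = σ_allow · A = 226 · 829 = 187400 N = 187.4 kN.

187 kN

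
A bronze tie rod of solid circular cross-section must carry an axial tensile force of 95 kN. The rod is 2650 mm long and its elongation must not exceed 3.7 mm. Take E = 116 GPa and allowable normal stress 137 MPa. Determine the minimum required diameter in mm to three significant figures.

Required area A ≥ P/σ_allow = 95000/137 = 693.4 mm².
For a solid circular section, d ≥ √(4A/π) = 29.71 mm.
Elongation limit: A ≥ PL/(Eδ_allow) = 95000·2650/(116000·3.7) = 586.6 mm² ⇒ d ≥ 27.33 mm.
The stress limit governs.

29.7 mm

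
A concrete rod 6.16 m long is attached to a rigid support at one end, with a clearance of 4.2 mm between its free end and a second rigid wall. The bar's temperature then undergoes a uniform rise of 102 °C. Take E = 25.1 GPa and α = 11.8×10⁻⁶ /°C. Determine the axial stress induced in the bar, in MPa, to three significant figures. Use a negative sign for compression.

-13.1 MPa

Free thermal expansion αLΔT = 11.8e-6 · 6160 · 102 = 7.414 mm.
The walls engage after the gap closes; constrained expansion = 7.414 − 4.2 = 3.214 mm.
The walls impose strain ε = −(3.214)/6160 = -5.2178e-04; σ = Eε = 25100 · -5.2178e-04 = -13.1 MPa.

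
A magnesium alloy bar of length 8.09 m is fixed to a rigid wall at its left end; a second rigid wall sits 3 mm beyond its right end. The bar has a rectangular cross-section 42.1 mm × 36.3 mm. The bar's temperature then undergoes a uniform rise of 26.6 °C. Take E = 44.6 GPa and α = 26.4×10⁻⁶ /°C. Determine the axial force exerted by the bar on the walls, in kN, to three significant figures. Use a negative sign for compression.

Free thermal expansion αLΔT = 26.4e-6 · 8090 · 26.6 = 5.681 mm.
The walls engage after the gap closes; constrained expansion = 5.681 − 3 = 2.681 mm.
The walls impose strain ε = −(2.681)/8090 = -3.3141e-04; σ = Eε = 44600 · -3.3141e-04 = -14.78 MPa.
Wall reaction R = σ·A = -14.78·1528 = -22590 N = -22.59 kN.

-22.6 kN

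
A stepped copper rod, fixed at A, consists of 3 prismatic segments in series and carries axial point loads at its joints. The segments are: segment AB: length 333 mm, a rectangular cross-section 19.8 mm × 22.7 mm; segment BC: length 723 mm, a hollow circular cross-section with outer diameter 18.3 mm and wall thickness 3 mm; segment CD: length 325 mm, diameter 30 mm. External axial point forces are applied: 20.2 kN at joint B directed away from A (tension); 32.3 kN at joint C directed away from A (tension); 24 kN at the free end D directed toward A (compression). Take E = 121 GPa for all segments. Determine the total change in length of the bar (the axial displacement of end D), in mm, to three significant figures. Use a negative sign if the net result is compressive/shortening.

Internal axial forces (sectioning from the free end, tension +): N_CD = -24 kN, N_BC = 8.3 kN, N_AB = 28.5 kN.
A_AB = 449.5 mm².
A_BC = 144.2 mm².
A_CD = 706.9 mm².
δ_AB = 28500·333/(449.5·121000) = 0.1745 mm
δ_BC = 8300·723/(144.2·121000) = 0.3439 mm
δ_CD = -24000·325/(706.9·121000) = -0.0912 mm
δ = Σδ_i = 0.4272 mm.

0.427 mm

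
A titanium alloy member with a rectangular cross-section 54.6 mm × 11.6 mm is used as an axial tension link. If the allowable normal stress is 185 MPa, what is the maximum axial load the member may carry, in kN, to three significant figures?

A = 633.4 mm².
P_max = σ_allow · A = 185 · 633.4 = 117200 N = 117.2 kN.

117 kN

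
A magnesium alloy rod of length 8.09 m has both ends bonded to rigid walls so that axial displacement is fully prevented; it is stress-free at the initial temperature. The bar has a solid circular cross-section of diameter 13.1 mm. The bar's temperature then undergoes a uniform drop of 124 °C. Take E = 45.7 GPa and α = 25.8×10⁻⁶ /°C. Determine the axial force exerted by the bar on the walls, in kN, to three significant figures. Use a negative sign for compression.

19.7 kN

Free thermal expansion αLΔT = 25.8e-6 · 8090 · -124 = -25.88 mm.
The walls impose strain ε = −(-25.88)/8090 = 3.1992e-03; σ = Eε = 45700 · 3.1992e-03 = 146.2 MPa.
Wall reaction R = σ·A = 146.2·134.8 = 19710 N = 19.71 kN.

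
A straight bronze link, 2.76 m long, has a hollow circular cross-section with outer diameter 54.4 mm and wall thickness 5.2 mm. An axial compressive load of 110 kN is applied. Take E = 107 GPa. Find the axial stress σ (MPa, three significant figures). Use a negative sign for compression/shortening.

A = 803.7 mm².
σ = N/A = -110000/803.7 = -136.9 MPa.

-137 MPa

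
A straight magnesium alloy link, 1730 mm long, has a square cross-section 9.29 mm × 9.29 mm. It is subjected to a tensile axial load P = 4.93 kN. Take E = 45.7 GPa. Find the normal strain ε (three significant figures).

0.00125

A = 86.3 mm².
σ = N/A = 57.12 MPa; ε = σ/E = 57.12/45700 = 1.250e-03.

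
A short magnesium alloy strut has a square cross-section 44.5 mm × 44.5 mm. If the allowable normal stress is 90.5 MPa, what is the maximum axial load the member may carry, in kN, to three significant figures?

A = 1980 mm².
P_max = σ_allow · A = 90.5 · 1980 = 179200 N = 179.2 kN.

179 kN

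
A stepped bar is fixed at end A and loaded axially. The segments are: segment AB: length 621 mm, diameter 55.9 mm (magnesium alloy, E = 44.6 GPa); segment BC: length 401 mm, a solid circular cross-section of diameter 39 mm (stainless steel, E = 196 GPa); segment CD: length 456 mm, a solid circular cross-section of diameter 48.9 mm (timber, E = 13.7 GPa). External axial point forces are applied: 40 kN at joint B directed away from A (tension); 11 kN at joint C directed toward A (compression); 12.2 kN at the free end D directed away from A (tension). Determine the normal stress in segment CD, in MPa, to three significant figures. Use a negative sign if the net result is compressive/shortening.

6.50 MPa

Internal axial forces (sectioning from the free end, tension +): N_CD = 12.2 kN, N_BC = 1.2 kN, N_AB = 41.2 kN.
A_CD = 1878 mm².
σ_CD = N_CD/A_CD = 12200/1878 = 6.496 MPa.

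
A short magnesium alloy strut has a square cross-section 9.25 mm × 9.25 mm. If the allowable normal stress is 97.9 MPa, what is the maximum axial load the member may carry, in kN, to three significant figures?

8.38 kN

A = 85.56 mm².
P_max = σ_allow · A = 97.9 · 85.56 = 8377 N = 8.377 kN.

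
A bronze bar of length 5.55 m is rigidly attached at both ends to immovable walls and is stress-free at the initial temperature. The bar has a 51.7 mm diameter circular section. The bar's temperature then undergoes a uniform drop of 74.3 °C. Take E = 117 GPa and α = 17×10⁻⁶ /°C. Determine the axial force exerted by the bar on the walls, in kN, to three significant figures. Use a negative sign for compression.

310 kN

Free thermal expansion αLΔT = 17e-6 · 5550 · -74.3 = -7.01 mm.
The walls impose strain ε = −(-7.01)/5550 = 1.2631e-03; σ = Eε = 117000 · 1.2631e-03 = 147.8 MPa.
Wall reaction R = σ·A = 147.8·2099 = 310200 N = 310.2 kN.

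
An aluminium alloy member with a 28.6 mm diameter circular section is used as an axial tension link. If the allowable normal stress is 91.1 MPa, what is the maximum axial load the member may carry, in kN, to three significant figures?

58.5 kN

A = 642.4 mm².
P_max = σ_allow · A = 91.1 · 642.4 = 58520 N = 58.52 kN.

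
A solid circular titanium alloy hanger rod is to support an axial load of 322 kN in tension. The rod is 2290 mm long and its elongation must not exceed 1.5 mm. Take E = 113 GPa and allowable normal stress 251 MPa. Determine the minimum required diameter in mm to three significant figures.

74.4 mm

Required area A ≥ P/σ_allow = 322000/251 = 1283 mm².
For a solid circular section, d ≥ √(4A/π) = 40.42 mm.
Elongation limit: A ≥ PL/(Eδ_allow) = 322000·2290/(113000·1.5) = 4350 mm² ⇒ d ≥ 74.42 mm.
The elongation limit governs.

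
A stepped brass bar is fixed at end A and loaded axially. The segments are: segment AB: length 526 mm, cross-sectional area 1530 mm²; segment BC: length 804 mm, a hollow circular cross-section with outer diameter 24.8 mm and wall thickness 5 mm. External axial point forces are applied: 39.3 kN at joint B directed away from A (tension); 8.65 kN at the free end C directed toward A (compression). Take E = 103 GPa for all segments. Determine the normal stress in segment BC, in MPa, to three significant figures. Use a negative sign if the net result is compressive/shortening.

-27.8 MPa

Internal axial forces (sectioning from the free end, tension +): N_BC = -8.65 kN, N_AB = 30.65 kN.
A_BC = 311 mm².
σ_BC = N_BC/A_BC = -8650/311 = -27.81 MPa.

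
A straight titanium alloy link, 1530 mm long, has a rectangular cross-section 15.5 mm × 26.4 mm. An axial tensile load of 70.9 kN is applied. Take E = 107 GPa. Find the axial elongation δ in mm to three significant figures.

2.48 mm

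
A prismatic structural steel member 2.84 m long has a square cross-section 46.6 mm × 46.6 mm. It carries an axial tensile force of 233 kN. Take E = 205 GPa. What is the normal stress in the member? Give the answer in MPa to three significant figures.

107 MPa

A = 2172 mm².
σ = N/A = 233000/2172 = 107.3 MPa.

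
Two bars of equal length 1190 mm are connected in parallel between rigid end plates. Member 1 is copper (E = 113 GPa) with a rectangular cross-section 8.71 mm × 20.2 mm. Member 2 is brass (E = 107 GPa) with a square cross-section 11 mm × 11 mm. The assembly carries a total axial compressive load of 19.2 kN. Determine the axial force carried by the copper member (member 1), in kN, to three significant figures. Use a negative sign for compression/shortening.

A_1 = 175.9 mm².
A_2 = 121 mm².
Equal strain + equilibrium ⇒ each member carries load in proportion to AE: A₁E₁ = 19880000 N, A₂E₂ = 12950000 N, ΣAE = 32830000 N.
F₁ = P·A₁E₁/ΣAE = -19200·19880000/32830000 = -11630 N.

-11.6 kN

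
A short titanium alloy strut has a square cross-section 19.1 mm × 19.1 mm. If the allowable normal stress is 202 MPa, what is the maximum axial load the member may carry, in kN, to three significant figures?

73.7 kN

A = 364.8 mm².
P_max = σ_allow · A = 202 · 364.8 = 73690 N = 73.69 kN.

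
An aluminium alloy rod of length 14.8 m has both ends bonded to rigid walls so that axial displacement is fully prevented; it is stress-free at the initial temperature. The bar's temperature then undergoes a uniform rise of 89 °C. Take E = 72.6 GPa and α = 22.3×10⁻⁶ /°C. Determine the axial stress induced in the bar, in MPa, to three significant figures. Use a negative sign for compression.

-144 MPa

Free thermal expansion αLΔT = 22.3e-6 · 14800 · 89 = 29.37 mm.
The walls impose strain ε = −(29.37)/14800 = -1.9847e-03; σ = Eε = 72600 · -1.9847e-03 = -144.1 MPa.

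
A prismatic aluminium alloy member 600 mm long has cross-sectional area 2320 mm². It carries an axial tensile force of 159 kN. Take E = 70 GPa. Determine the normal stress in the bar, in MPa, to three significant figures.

σ = N/A = 159000/2320 = 68.53 MPa.

68.5 MPa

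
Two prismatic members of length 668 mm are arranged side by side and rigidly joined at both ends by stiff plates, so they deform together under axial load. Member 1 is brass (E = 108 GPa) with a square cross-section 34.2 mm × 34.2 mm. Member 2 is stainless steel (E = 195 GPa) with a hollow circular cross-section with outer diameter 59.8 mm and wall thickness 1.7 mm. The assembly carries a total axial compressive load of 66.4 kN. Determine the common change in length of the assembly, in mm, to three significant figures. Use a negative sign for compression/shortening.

-0.237 mm

A_1 = 1170 mm².
A_2 = 310.3 mm².
Equal strain + equilibrium ⇒ each member carries load in proportion to AE: A₁E₁ = 126300000 N, A₂E₂ = 60510000 N, ΣAE = 186800000 N.
δ = PL/ΣAE = -66400·668/186800000 = -0.2374 mm.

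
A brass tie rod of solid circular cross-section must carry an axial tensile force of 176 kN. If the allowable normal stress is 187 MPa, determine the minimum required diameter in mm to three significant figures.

34.6 mm

Required area A ≥ P/σ_allow = 176000/187 = 941.2 mm².
For a solid circular section, d ≥ √(4A/π) = 34.62 mm.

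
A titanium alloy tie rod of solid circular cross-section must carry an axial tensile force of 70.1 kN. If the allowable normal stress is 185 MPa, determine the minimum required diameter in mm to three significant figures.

22.0 mm

Required area A ≥ P/σ_allow = 70100/185 = 378.9 mm².
For a solid circular section, d ≥ √(4A/π) = 21.96 mm.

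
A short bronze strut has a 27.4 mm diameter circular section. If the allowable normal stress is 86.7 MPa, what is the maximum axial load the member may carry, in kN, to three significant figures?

51.1 kN

A = 589.6 mm².
P_max = σ_allow · A = 86.7 · 589.6 = 51120 N = 51.12 kN.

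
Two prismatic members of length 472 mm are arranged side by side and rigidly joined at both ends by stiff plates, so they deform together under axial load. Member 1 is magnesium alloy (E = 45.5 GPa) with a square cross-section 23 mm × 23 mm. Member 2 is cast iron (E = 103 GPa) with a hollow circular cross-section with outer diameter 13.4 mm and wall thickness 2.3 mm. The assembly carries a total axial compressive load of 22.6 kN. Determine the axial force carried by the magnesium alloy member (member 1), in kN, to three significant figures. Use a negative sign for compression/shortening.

A_1 = 529 mm².
A_2 = 80.2 mm².
Equal strain + equilibrium ⇒ each member carries load in proportion to AE: A₁E₁ = 24070000 N, A₂E₂ = 8261000 N, ΣAE = 32330000 N.
F₁ = P·A₁E₁/ΣAE = -22600·24070000/32330000 = -16830 N.

-16.8 kN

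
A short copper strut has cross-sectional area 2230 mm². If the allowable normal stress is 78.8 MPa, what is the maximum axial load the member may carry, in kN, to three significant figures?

176 kN

P_max = σ_allow · A = 78.8 · 2230 = 175700 N = 175.7 kN.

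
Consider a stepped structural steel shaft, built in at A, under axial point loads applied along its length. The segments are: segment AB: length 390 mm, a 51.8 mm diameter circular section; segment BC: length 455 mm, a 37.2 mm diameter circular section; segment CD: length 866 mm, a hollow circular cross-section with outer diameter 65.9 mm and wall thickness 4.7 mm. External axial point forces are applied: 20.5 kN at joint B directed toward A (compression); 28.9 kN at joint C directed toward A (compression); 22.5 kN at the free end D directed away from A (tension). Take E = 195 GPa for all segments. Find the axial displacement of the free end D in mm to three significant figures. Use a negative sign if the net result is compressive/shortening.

0.0713 mm

Internal axial forces (sectioning from the free end, tension +): N_CD = 22.5 kN, N_BC = -6.4 kN, N_AB = -26.9 kN.
A_AB = 2107 mm².
A_BC = 1087 mm².
A_CD = 903.6 mm².
δ_AB = -26900·390/(2107·195000) = -0.02553 mm
δ_BC = -6400·455/(1087·195000) = -0.01374 mm
δ_CD = 22500·866/(903.6·195000) = 0.1106 mm
δ = Σδ_i = 0.07131 mm.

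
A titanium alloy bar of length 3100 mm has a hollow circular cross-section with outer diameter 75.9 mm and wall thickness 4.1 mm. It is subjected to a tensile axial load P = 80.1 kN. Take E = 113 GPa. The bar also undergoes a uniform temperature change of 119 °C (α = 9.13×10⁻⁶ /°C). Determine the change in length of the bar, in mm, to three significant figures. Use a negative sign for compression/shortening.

5.74 mm

A = 924.8 mm².
δ_mech = NL/(AE) = 80100·3100/(924.8·113000) = 2.376 mm.
δ_thermal = αLΔT = 9.13e-6·3100·119 = 3.368 mm.
δ = δ_mech + δ_thermal = 5.744 mm.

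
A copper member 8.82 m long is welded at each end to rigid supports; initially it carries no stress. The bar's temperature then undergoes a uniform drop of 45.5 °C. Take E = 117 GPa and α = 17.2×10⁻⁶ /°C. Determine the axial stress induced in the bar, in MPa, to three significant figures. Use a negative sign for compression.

Free thermal expansion αLΔT = 17.2e-6 · 8820 · -45.5 = -6.903 mm.
The walls impose strain ε = −(-6.903)/8820 = 7.8260e-04; σ = Eε = 117000 · 7.8260e-04 = 91.56 MPa.

91.6 MPa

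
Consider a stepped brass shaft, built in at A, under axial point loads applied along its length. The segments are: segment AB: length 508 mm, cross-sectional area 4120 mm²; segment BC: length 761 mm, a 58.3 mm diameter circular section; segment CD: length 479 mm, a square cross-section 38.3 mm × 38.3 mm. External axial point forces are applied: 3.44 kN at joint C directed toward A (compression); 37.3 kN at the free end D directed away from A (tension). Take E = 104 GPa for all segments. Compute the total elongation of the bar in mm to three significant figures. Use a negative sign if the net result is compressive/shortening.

Internal axial forces (sectioning from the free end, tension +): N_CD = 37.3 kN, N_BC = 33.86 kN, N_AB = 33.86 kN.
A_BC = 2669 mm².
A_CD = 1467 mm².
δ_AB = 33860·508/(4120·104000) = 0.04014 mm
δ_BC = 33860·761/(2669·104000) = 0.09281 mm
δ_CD = 37300·479/(1467·104000) = 0.1171 mm
δ = Σδ_i = 0.2501 mm.

0.250 mm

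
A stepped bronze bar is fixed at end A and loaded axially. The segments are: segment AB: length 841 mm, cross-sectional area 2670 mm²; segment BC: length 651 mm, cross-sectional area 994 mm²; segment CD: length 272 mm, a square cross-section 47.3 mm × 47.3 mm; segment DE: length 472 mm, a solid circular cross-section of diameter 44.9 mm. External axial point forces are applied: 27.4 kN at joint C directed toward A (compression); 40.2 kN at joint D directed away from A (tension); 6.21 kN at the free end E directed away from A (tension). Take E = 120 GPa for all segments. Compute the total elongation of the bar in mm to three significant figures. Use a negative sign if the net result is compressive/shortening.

Internal axial forces (sectioning from the free end, tension +): N_DE = 6.21 kN, N_CD = 46.41 kN, N_BC = 19.01 kN, N_AB = 19.01 kN.
A_CD = 2237 mm².
A_DE = 1583 mm².
δ_AB = 19010·841/(2670·120000) = 0.0499 mm
δ_BC = 19010·651/(994·120000) = 0.1038 mm
δ_CD = 46410·272/(2237·120000) = 0.04702 mm
δ_DE = 6210·472/(1583·120000) = 0.01543 mm
δ = Σδ_i = 0.2161 mm.

0.216 mm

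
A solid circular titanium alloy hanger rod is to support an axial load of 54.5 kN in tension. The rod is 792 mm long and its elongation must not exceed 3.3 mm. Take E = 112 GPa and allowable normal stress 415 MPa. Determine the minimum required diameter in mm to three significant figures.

Required area A ≥ P/σ_allow = 54500/415 = 131.3 mm².
For a solid circular section, d ≥ √(4A/π) = 12.93 mm.
Elongation limit: A ≥ PL/(Eδ_allow) = 54500·792/(112000·3.3) = 116.8 mm² ⇒ d ≥ 12.19 mm.
The stress limit governs.

12.9 mm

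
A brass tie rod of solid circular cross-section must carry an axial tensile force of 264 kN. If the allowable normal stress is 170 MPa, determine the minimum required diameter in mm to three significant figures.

44.5 mm

Required area A ≥ P/σ_allow = 264000/170 = 1553 mm².
For a solid circular section, d ≥ √(4A/π) = 44.47 mm.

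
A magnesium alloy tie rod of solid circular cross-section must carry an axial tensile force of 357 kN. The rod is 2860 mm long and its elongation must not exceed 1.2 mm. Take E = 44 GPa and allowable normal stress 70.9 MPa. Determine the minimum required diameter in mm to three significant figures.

Required area A ≥ P/σ_allow = 357000/70.9 = 5035 mm².
For a solid circular section, d ≥ √(4A/π) = 80.07 mm.
Elongation limit: A ≥ PL/(Eδ_allow) = 357000·2860/(44000·1.2) = 19340 mm² ⇒ d ≥ 156.9 mm.
The elongation limit governs.

157 mm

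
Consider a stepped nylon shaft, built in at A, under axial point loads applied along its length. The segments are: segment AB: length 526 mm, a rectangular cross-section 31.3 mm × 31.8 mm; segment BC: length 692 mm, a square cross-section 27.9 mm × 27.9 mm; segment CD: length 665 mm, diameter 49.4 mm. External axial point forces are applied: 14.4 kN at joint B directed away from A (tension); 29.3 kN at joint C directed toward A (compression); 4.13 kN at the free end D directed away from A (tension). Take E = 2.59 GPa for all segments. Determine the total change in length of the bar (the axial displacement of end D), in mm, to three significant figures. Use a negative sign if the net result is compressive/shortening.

-10.3 mm

Internal axial forces (sectioning from the free end, tension +): N_CD = 4.13 kN, N_BC = -25.17 kN, N_AB = -10.77 kN.
A_AB = 995.3 mm².
A_BC = 778.4 mm².
A_CD = 1917 mm².
δ_AB = -10770·526/(995.3·2590) = -2.198 mm
δ_BC = -25170·692/(778.4·2590) = -8.639 mm
δ_CD = 4130·665/(1917·2590) = 0.5533 mm
δ = Σδ_i = -10.28 mm.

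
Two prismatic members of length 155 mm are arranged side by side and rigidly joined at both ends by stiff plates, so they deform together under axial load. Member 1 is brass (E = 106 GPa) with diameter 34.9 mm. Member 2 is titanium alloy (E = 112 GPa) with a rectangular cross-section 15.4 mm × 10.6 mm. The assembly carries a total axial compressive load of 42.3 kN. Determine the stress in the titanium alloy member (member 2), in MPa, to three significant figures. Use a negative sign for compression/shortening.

A_1 = 956.6 mm².
A_2 = 163.2 mm².
Equal strain + equilibrium ⇒ each member carries load in proportion to AE: A₁E₁ = 101400000 N, A₂E₂ = 18280000 N, ΣAE = 119700000 N.
σ₂ = P·E₂/ΣAE = -42300·112000/119700000 = -39.58 MPa.

-39.6 MPa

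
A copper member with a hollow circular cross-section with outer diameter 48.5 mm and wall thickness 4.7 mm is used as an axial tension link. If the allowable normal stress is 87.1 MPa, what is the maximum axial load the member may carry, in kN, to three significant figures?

56.3 kN

A = 646.7 mm².
P_max = σ_allow · A = 87.1 · 646.7 = 56330 N = 56.33 kN.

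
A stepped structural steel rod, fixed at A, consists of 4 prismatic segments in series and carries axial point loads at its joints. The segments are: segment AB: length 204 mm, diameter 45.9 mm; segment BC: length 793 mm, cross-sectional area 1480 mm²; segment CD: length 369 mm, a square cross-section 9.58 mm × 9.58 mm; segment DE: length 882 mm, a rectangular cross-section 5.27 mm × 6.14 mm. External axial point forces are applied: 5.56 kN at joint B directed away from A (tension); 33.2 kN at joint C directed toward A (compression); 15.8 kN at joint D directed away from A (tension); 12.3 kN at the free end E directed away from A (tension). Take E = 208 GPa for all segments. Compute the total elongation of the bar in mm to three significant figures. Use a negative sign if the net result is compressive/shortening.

2.14 mm

Internal axial forces (sectioning from the free end, tension +): N_DE = 12.3 kN, N_CD = 28.1 kN, N_BC = -5.1 kN, N_AB = 0.46 kN.
A_AB = 1655 mm².
A_CD = 91.78 mm².
A_DE = 32.36 mm².
δ_AB = 460·204/(1655·208000) = 0.0002727 mm
δ_BC = -5100·793/(1480·208000) = -0.01314 mm
δ_CD = 28100·369/(91.78·208000) = 0.5432 mm
δ_DE = 12300·882/(32.36·208000) = 1.612 mm
δ = Σδ_i = 2.142 mm.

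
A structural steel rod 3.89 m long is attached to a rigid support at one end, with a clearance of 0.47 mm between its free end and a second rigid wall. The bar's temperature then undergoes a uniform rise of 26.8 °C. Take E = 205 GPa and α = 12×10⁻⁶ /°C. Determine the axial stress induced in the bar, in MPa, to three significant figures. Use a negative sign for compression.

-41.2 MPa

Free thermal expansion αLΔT = 12e-6 · 3890 · 26.8 = 1.251 mm.
The walls engage after the gap closes; constrained expansion = 1.251 − 0.47 = 0.781 mm.
The walls impose strain ε = −(0.781)/3890 = -2.0078e-04; σ = Eε = 205000 · -2.0078e-04 = -41.16 MPa.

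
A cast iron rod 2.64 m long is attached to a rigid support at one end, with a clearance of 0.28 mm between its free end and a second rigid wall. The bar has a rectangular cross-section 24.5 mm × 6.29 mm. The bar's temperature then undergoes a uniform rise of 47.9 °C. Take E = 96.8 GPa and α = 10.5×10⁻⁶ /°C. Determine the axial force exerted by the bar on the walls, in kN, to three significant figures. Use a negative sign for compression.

Free thermal expansion αLΔT = 10.5e-6 · 2640 · 47.9 = 1.328 mm.
The walls engage after the gap closes; constrained expansion = 1.328 − 0.28 = 1.048 mm.
The walls impose strain ε = −(1.048)/2640 = -3.9689e-04; σ = Eε = 96800 · -3.9689e-04 = -38.42 MPa.
Wall reaction R = σ·A = -38.42·154.1 = -5921 N = -5.921 kN.

-5.92 kN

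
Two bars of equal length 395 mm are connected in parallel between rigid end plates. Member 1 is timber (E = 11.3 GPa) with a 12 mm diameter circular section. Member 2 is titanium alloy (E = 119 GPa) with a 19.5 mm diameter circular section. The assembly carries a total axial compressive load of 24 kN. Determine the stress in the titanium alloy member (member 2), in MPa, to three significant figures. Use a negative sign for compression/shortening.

A_1 = 113.1 mm².
A_2 = 298.6 mm².
Equal strain + equilibrium ⇒ each member carries load in proportion to AE: A₁E₁ = 1278000 N, A₂E₂ = 35540000 N, ΣAE = 36820000 N.
σ₂ = P·E₂/ΣAE = -24000·119000/36820000 = -77.57 MPa.

-77.6 MPa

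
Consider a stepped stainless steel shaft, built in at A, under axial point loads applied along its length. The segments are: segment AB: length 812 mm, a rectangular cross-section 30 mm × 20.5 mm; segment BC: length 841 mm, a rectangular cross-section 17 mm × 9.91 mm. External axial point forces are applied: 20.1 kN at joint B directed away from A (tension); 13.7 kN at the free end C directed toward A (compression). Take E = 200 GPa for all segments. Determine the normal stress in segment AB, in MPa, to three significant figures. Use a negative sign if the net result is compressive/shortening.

Internal axial forces (sectioning from the free end, tension +): N_BC = -13.7 kN, N_AB = 6.4 kN.
A_AB = 615 mm².
σ_AB = N_AB/A_AB = 6400/615 = 10.41 MPa.

10.4 MPa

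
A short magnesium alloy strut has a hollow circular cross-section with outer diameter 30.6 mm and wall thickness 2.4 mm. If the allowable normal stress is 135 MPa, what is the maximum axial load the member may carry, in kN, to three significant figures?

A = 212.6 mm².
P_max = σ_allow · A = 135 · 212.6 = 28700 N = 28.7 kN.

28.7 kN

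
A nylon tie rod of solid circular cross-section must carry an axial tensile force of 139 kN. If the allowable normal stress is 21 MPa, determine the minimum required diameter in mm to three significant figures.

Required area A ≥ P/σ_allow = 139000/21 = 6619 mm².
For a solid circular section, d ≥ √(4A/π) = 91.8 mm.

91.8 mm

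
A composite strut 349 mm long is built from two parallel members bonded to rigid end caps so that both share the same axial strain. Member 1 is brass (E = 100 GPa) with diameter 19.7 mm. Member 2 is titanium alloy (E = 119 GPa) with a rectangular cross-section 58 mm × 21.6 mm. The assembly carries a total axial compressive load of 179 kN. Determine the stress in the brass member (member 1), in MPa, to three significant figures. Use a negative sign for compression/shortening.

-99.7 MPa

A_1 = 304.8 mm².
A_2 = 1253 mm².
Equal strain + equilibrium ⇒ each member carries load in proportion to AE: A₁E₁ = 30480000 N, A₂E₂ = 149100000 N, ΣAE = 179600000 N.
σ₁ = P·E₁/ΣAE = -179000·100000/179600000 = -99.69 MPa.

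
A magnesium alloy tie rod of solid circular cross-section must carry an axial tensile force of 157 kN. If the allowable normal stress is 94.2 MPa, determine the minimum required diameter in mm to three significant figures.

Required area A ≥ P/σ_allow = 157000/94.2 = 1667 mm².
For a solid circular section, d ≥ √(4A/π) = 46.07 mm.

46.1 mm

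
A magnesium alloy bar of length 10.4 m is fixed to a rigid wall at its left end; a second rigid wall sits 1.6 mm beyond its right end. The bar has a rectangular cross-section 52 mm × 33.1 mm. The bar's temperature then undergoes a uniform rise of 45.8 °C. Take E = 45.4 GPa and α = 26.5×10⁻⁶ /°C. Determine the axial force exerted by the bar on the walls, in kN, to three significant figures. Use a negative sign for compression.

-82.8 kN

Free thermal expansion αLΔT = 26.5e-6 · 10400 · 45.8 = 12.62 mm.
The walls engage after the gap closes; constrained expansion = 12.62 − 1.6 = 11.02 mm.
The walls impose strain ε = −(11.02)/10400 = -1.0599e-03; σ = Eε = 45400 · -1.0599e-03 = -48.12 MPa.
Wall reaction R = σ·A = -48.12·1721 = -82820 N = -82.82 kN.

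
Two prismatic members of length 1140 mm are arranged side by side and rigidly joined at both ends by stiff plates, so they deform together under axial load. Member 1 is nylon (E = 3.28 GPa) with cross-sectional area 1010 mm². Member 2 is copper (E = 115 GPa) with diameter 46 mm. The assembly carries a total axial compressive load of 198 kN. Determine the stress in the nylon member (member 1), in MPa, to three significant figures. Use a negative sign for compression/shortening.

A_2 = 1662 mm².
Equal strain + equilibrium ⇒ each member carries load in proportion to AE: A₁E₁ = 3313000 N, A₂E₂ = 191100000 N, ΣAE = 194400000 N.
σ₁ = P·E₁/ΣAE = -198000·3280/194400000 = -3.34 MPa.

-3.34 MPa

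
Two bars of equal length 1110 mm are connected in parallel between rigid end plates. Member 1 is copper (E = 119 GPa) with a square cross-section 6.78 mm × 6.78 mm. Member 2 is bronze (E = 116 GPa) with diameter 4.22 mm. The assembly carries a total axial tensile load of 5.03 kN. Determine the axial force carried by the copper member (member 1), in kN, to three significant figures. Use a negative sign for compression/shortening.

A_1 = 45.97 mm².
A_2 = 13.99 mm².
Equal strain + equilibrium ⇒ each member carries load in proportion to AE: A₁E₁ = 5470000 N, A₂E₂ = 1622000 N, ΣAE = 7093000 N.
F₁ = P·A₁E₁/ΣAE = 5030·5470000/7093000 = 3879 N.

3.88 kN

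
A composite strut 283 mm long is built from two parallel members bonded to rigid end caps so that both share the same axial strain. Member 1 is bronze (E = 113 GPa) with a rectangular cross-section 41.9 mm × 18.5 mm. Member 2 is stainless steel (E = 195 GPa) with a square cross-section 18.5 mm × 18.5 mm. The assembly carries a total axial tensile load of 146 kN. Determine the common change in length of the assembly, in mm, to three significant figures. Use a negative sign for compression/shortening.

0.268 mm

A_1 = 775.1 mm².
A_2 = 342.2 mm².
Equal strain + equilibrium ⇒ each member carries load in proportion to AE: A₁E₁ = 87590000 N, A₂E₂ = 66740000 N, ΣAE = 154300000 N.
δ = PL/ΣAE = 146000·283/154300000 = 0.2677 mm.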